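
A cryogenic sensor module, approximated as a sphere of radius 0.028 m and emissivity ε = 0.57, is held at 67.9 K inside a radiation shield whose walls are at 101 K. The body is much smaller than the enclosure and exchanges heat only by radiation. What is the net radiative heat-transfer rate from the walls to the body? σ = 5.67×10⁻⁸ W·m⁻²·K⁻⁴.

P_net ≈ 0.0264 W

For a small grey body in a large enclosure: P_net = εσA(T_body⁴ − T_wall⁴).
A = 4πr² = 0.009852 m²; T_body⁴ − T_wall⁴ = 2.126×10⁷ − 1.041×10⁸ = -8.280×10⁷ K⁴.
|P_net| = 0.57·5.67×10⁻⁸·0.009852·8.280×10⁷.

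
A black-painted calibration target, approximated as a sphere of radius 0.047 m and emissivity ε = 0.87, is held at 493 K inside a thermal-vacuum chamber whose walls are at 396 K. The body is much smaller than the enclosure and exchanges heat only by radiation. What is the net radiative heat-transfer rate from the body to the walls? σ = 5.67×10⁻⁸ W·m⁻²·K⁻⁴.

P_net ≈ 47.2 W

For a small grey body in a large enclosure: P_net = εσA(T_body⁴ − T_wall⁴).
A = 4πr² = 0.02776 m²; T_body⁴ − T_wall⁴ = 5.907×10¹⁰ − 2.459×10¹⁰ = 3.448×10¹⁰ K⁴.
|P_net| = 0.87·5.67×10⁻⁸·0.02776·3.448×10¹⁰.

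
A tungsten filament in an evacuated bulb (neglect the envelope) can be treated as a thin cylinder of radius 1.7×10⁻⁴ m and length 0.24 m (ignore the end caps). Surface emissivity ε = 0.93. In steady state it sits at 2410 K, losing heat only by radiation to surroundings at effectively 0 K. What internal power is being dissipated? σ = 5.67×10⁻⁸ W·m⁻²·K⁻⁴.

P ≈ 456 W

Steady state: P = εσA T⁴.
A = 2πrL = 2.564×10⁻⁴ m²; T⁴ = (2410)⁴ = 3.373×10¹³ K⁴.
P = 0.93 × 5.67×10⁻⁸ × 2.564×10⁻⁴ × 3.373×10¹³.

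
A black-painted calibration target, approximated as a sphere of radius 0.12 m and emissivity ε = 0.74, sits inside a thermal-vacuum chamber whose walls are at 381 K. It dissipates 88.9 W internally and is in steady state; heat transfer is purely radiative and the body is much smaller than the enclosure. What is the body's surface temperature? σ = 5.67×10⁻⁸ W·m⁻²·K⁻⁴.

T ≈ 426 K

For a small grey body in a large enclosure, net radiated power = εσA(T⁴ − T_w⁴).
Steady state: P = εσA(T⁴ − T_w⁴) with A = 4πr² = 0.1810 m².
T⁴ = P/(εσA) + T_w⁴ = 88.9/(0.74·5.67×10⁻⁸·0.1810) + (381)⁴
    = 1.171×10¹⁰ + 2.107×10¹⁰ = 3.278×10¹⁰ K⁴.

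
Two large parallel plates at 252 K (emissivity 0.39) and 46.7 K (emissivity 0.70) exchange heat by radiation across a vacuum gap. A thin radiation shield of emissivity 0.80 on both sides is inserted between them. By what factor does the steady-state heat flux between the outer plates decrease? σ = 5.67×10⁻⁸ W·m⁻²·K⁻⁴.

Without shield: q₀ = σΔ(T⁴)/(1/ε₁+1/ε₂−1) with denominator 2.993.
With shield the two gaps are in series; the resistances add: (1/ε₁+1/ε_s−1)+(1/ε_s+1/ε₂−1) = 2.814+1.679 = 4.493.
Heat-flux ratio q₀/q = 4.493/2.993.

factor ≈ 1.50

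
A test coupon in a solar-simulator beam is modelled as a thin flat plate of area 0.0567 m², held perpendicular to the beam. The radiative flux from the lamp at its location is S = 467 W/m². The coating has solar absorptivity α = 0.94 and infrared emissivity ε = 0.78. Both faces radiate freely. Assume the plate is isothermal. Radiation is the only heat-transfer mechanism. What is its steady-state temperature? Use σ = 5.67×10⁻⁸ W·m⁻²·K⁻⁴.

At equilibrium, absorbed power = emitted power.
Absorbing cross-section = A = 0.05670 m²; emitting surface = 2A = 0.1134 m² (ratio 2).
αS·A_cross = εσ·A_surf·T⁴  ⇒  T⁴ = αS/(ε·2σ).
T⁴ = 0.940·467/(0.78·2·5.67×10⁻⁸) = 4.963×10⁹ K⁴.
T = (4.963×10⁹)^(1/4).

T ≈ 265 K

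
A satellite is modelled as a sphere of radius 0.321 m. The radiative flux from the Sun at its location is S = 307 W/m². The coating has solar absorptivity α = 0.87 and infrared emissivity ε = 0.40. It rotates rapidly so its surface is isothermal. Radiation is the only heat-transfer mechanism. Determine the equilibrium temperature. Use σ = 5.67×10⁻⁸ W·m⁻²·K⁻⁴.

At equilibrium, absorbed power = emitted power.
Absorbing cross-section = πr² = 0.3237 m²; emitting surface = 4πr² = 1.295 m² (ratio 4).
αS·A_cross = εσ·A_surf·T⁴  ⇒  T⁴ = αS/(ε·4σ).
T⁴ = 0.870·307/(0.40·4·5.67×10⁻⁸) = 2.944×10⁹ K⁴.
T = (2.944×10⁹)^(1/4).

T ≈ 233 K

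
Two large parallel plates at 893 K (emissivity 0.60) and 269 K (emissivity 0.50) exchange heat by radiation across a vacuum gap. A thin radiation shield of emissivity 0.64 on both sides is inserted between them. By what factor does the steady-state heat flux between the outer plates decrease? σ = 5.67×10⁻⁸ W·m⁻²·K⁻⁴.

factor ≈ 1.80

Without shield: q₀ = σΔ(T⁴)/(1/ε₁+1/ε₂−1) with denominator 2.667.
With shield the two gaps are in series; the resistances add: (1/ε₁+1/ε_s−1)+(1/ε_s+1/ε₂−1) = 2.229+2.562 = 4.792.
Heat-flux ratio q₀/q = 4.792/2.667.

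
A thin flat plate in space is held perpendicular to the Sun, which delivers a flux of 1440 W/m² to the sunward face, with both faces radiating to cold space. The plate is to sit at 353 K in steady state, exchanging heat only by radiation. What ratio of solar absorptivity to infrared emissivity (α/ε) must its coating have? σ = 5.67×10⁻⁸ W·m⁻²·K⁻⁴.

α/ε ≈ 1.22

Balance: αS·A = εσ·2A·T⁴ ⇒ α/ε = 2σT⁴/S.
α/ε = 2·5.67×10⁻⁸·(353)⁴/1440 = 2·5.67×10⁻⁸·1.553×10¹⁰/1440.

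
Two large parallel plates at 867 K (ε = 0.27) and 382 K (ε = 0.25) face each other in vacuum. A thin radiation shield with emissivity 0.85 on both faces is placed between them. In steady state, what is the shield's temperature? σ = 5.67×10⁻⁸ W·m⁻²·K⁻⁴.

T_s ≈ 742 K

In steady state the net flux on the hot side equals that on the cold side.
σ(T₁⁴−T_s⁴)/D₁ = σ(T_s⁴−T₂⁴)/D₂, with D₁ = 1/ε₁+1/ε_s−1 = 3.880, D₂ = 1/ε_s+1/ε₂−1 = 4.176.
Solve for T_s⁴: T_s⁴ = (D₂·T₁⁴ + D₁·T₂⁴)/(D₁+D₂) = 3.032×10¹¹ K⁴.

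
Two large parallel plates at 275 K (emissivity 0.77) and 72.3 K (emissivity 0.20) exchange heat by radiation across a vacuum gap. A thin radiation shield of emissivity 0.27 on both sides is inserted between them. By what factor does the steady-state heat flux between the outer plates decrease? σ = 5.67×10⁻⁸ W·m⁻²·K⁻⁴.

Without shield: q₀ = σΔ(T⁴)/(1/ε₁+1/ε₂−1) with denominator 5.299.
With shield the two gaps are in series; the resistances add: (1/ε₁+1/ε_s−1)+(1/ε_s+1/ε₂−1) = 4.002+7.704 = 11.71.
Heat-flux ratio q₀/q = 11.71/5.299.

factor ≈ 2.21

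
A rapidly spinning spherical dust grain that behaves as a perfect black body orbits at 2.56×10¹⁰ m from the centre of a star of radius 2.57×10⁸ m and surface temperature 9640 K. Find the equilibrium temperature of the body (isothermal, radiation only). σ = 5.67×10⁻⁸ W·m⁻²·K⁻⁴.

The star's surface emits σT_*⁴; at distance d the flux is S = σT_*⁴(R_*/d)².
S = 5.67×10⁻⁸·(9640)⁴·(2.57×10⁸/2.56×10¹⁰)² = 49350 W/m².
For an isothermal sphere T⁴ = (1−a)S/(4σ) = 2.176×10¹¹ K⁴.

T ≈ 683 K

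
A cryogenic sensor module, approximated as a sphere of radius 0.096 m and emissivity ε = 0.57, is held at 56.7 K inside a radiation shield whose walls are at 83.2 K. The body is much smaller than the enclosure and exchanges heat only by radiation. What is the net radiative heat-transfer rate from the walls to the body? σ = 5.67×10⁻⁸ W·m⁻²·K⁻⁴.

P_net ≈ 0.141 W

For a small grey body in a large enclosure: P_net = εσA(T_body⁴ − T_wall⁴).
A = 4πr² = 0.1158 m²; T_body⁴ − T_wall⁴ = 1.034×10⁷ − 4.792×10⁷ = -3.758×10⁷ K⁴.
|P_net| = 0.57·5.67×10⁻⁸·0.1158·3.758×10⁷.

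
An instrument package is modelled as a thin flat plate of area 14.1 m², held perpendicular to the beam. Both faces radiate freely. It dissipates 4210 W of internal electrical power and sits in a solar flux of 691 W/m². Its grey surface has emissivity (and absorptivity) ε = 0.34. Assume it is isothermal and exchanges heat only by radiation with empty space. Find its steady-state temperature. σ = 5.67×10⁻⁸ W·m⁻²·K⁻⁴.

T ≈ 343 K

At steady state, absorbed solar power + internal power = radiated power.
Absorbed: α·S·A_cross = 0.34·691·14.10 = 3313 W (cross-section A).
Total input = 3313 + 4210 = 7523 W.
Radiated: εσ·A_surf·T⁴ with A_surf = 2A = 28.20 m².
T⁴ = 7523/(0.34·5.67×10⁻⁸·28.20) = 1.384×10¹⁰ K⁴.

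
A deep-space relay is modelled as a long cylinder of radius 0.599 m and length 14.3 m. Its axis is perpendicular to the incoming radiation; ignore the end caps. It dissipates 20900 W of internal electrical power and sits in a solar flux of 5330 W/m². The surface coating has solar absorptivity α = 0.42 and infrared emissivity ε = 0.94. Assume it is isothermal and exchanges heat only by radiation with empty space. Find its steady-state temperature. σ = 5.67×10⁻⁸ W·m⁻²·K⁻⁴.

At steady state, absorbed solar power + internal power = radiated power.
Absorbed: α·S·A_cross = 0.42·5330·17.13 = 38350 W (cross-section 2rL).
Total input = 38350 + 20900 = 59250 W.
Radiated: εσ·A_surf·T⁴ with A_surf = 2πrL = 53.82 m².
T⁴ = 59250/(0.94·5.67×10⁻⁸·53.82) = 2.066×10¹⁰ K⁴.

T ≈ 379 K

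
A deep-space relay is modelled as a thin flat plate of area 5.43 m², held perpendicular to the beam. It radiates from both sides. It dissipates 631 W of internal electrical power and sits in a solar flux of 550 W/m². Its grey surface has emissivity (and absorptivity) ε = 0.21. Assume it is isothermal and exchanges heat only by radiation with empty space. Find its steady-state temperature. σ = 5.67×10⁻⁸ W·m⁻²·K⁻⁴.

T ≈ 314 K

At steady state, absorbed solar power + internal power = radiated power.
Absorbed: α·S·A_cross = 0.21·550·5.430 = 627.2 W (cross-section A).
Total input = 627.2 + 631 = 1258 W.
Radiated: εσ·A_surf·T⁴ with A_surf = 2A = 10.86 m².
T⁴ = 1258/(0.21·5.67×10⁻⁸·10.86) = 9.730×10⁹ K⁴.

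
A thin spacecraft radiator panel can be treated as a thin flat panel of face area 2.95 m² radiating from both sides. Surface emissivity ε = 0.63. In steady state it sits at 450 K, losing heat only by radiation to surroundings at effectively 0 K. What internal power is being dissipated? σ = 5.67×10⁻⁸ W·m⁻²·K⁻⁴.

P ≈ 8640 W

Steady state: P = εσA T⁴.
A = 2·2.95 = 5.900 m²; T⁴ = (450)⁴ = 4.101×10¹⁰ K⁴.
P = 0.63 × 5.67×10⁻⁸ × 5.900 × 4.101×10¹⁰.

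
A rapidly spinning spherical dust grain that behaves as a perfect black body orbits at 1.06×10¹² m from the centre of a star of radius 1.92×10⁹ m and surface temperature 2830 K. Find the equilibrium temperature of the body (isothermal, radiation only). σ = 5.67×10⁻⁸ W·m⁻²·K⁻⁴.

T ≈ 85.2 K

The star's surface emits σT_*⁴; at distance d the flux is S = σT_*⁴(R_*/d)².
S = 5.67×10⁻⁸·(2830)⁴·(1.92×10⁹/1.06×10¹²)² = 11.93 W/m².
For an isothermal sphere T⁴ = (1−a)S/(4σ) = 5.261×10⁷ K⁴.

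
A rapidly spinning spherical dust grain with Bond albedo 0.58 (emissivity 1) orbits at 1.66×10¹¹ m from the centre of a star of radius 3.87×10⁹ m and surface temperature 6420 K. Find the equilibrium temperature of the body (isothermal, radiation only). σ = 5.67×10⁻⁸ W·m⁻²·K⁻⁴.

T ≈ 558 K

The star's surface emits σT_*⁴; at distance d the flux is S = σT_*⁴(R_*/d)².
S = 5.67×10⁻⁸·(6420)⁴·(3.87×10⁹/1.66×10¹¹)² = 52350 W/m².
For an isothermal sphere T⁴ = (1−a)S/(4σ) = 9.695×10¹⁰ K⁴.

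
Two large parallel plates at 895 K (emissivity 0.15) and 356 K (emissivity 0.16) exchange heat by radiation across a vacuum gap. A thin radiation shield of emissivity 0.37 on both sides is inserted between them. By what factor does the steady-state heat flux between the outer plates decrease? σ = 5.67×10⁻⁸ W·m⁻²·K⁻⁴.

Without shield: q₀ = σΔ(T⁴)/(1/ε₁+1/ε₂−1) with denominator 11.92.
With shield the two gaps are in series; the resistances add: (1/ε₁+1/ε_s−1)+(1/ε_s+1/ε₂−1) = 8.369+7.953 = 16.32.
Heat-flux ratio q₀/q = 16.32/11.92.

factor ≈ 1.37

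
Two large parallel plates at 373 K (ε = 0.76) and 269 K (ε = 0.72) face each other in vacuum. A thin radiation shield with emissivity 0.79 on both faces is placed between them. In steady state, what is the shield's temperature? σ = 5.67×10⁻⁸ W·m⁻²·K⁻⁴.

In steady state the net flux on the hot side equals that on the cold side.
σ(T₁⁴−T_s⁴)/D₁ = σ(T_s⁴−T₂⁴)/D₂, with D₁ = 1/ε₁+1/ε_s−1 = 1.582, D₂ = 1/ε_s+1/ε₂−1 = 1.655.
Solve for T_s⁴: T_s⁴ = (D₂·T₁⁴ + D₁·T₂⁴)/(D₁+D₂) = 1.246×10¹⁰ K⁴.

T_s ≈ 334 K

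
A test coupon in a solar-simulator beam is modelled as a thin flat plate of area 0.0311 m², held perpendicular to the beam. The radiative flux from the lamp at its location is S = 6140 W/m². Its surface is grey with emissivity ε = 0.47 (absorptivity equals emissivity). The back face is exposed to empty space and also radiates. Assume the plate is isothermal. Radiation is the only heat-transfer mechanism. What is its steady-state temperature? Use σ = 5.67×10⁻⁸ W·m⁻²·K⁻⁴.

T ≈ 482 K

At equilibrium, absorbed power = emitted power.
Absorbing cross-section = A = 0.03110 m²; emitting surface = 2A = 0.06220 m² (ratio 2).
εS·A_cross = εσ·A_surf·T⁴  ⇒  T⁴ = S/(2σ)   (ε cancels).
T⁴ = 6140/(2·5.67×10⁻⁸) = 5.414×10¹⁰ K⁴.
T = (5.414×10¹⁰)^(1/4).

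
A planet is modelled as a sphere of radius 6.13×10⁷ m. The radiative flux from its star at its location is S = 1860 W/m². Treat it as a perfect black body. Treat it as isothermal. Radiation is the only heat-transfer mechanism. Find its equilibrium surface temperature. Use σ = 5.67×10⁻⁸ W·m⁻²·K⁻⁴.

T ≈ 301 K

At equilibrium, absorbed power = emitted power.
Absorbing cross-section = πr² = 1.181×10¹⁶ m²; emitting surface = 4πr² = 4.722×10¹⁶ m² (ratio 4).
S·A_cross = εσ·A_surf·T⁴  ⇒  T⁴ = S/(4σ).
T⁴ = 1.00·1860/(4·5.67×10⁻⁸) = 8.201×10⁹ K⁴.
T = (8.201×10⁹)^(1/4).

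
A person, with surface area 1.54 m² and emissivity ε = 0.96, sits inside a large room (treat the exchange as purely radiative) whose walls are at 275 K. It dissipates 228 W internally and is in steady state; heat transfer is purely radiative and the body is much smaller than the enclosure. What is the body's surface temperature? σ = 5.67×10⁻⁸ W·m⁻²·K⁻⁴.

T ≈ 303 K

For a small grey body in a large enclosure, net radiated power = εσA(T⁴ − T_w⁴).
Steady state: P = εσA(T⁴ − T_w⁴) with A = 1.54 m².
T⁴ = P/(εσA) + T_w⁴ = 228/(0.96·5.67×10⁻⁸·1.540) + (275)⁴
    = 2.720×10⁹ + 5.719×10⁹ = 8.439×10⁹ K⁴.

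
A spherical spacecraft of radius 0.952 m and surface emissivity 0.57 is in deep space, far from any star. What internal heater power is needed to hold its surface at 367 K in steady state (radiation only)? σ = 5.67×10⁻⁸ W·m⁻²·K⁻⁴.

P ≈ 6680 W

P = εσ·4πr²·T⁴.
4πr² = 11.39 m²; T⁴ = 1.814×10¹⁰ K⁴.
P = 0.57·5.67×10⁻⁸·11.39·1.814×10¹⁰.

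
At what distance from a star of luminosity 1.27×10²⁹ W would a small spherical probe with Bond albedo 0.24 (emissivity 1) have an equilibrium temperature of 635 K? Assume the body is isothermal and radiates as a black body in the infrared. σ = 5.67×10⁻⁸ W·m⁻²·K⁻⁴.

d ≈ 4.56×10¹¹ m

For an isothermal black-emitting sphere, (1−a)S·πr² = σ·4πr²·T⁴ ⇒ S = 4σT⁴/(1−a).
S = 4·5.67×10⁻⁸·(635)⁴/0.760 = 48520 W/m².
Flux falls as S = L/(4πd²), so d = √(L/(4πS)) = √(1.27×10²⁹/(4π·48520)).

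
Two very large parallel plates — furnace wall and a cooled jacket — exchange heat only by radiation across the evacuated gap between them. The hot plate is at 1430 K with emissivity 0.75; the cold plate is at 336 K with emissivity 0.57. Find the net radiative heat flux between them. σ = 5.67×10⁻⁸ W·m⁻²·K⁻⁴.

q ≈ 1.13×10⁵ W/m²

For two infinite grey parallel plates, q = σ(T₁⁴ − T₂⁴)/(1/ε₁ + 1/ε₂ − 1).
T₁⁴ − T₂⁴ = 4.182×10¹² − 1.275×10¹⁰ = 4.169×10¹² K⁴.
1/ε₁ + 1/ε₂ − 1 = 1.333 + 1.754 − 1 = 2.088.
q = 5.67×10⁻⁸ × 4.169×10¹² / 2.088.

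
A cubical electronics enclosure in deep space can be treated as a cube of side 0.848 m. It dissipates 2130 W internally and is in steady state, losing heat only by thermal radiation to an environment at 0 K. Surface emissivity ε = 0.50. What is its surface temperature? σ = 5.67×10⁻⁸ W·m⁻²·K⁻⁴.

Steady state: internal power = radiated power, P = εσA T⁴.
Radiating area A = 6L² = 4.315 m².
T⁴ = P/(εσA) = 2130/(0.50·5.67×10⁻⁸·4.315) = 1.741×10¹⁰ K⁴.
T = (1.741×10¹⁰)^(1/4).

T ≈ 363 K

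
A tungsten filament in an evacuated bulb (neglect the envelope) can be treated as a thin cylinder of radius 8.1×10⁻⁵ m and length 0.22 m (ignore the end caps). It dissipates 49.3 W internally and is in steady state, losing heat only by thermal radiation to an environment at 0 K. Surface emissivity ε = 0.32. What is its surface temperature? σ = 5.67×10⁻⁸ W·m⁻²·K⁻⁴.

Steady state: internal power = radiated power, P = εσA T⁴.
Radiating area A = 2πrL = 1.120×10⁻⁴ m².
T⁴ = P/(εσA) = 49.3/(0.32·5.67×10⁻⁸·1.120×10⁻⁴) = 2.427×10¹³ K⁴.
T = (2.427×10¹³)^(1/4).

T ≈ 2220 K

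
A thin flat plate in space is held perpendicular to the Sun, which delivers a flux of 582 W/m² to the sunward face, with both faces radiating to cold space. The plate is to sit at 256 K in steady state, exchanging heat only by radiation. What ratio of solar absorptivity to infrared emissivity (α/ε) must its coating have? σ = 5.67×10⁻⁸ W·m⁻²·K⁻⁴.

Balance: αS·A = εσ·2A·T⁴ ⇒ α/ε = 2σT⁴/S.
α/ε = 2·5.67×10⁻⁸·(256)⁴/582 = 2·5.67×10⁻⁸·4.295×10⁹/582.

α/ε ≈ 0.837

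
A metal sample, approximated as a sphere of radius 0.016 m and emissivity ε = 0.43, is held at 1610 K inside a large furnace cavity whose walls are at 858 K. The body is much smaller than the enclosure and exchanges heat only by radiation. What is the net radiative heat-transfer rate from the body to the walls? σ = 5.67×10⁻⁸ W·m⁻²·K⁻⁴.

P_net ≈ 484 W

For a small grey body in a large enclosure: P_net = εσA(T_body⁴ − T_wall⁴).
A = 4πr² = 0.003217 m²; T_body⁴ − T_wall⁴ = 6.719×10¹² − 5.419×10¹¹ = 6.177×10¹² K⁴.
|P_net| = 0.43·5.67×10⁻⁸·0.003217·6.177×10¹².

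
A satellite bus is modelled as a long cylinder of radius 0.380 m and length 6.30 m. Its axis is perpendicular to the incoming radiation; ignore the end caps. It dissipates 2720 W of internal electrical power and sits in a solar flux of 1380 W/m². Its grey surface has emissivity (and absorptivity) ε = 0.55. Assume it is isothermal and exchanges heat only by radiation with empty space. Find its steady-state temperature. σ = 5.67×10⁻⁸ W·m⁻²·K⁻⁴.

T ≈ 341 K

At steady state, absorbed solar power + internal power = radiated power.
Absorbed: α·S·A_cross = 0.55·1380·4.788 = 3634 W (cross-section 2rL).
Total input = 3634 + 2720 = 6354 W.
Radiated: εσ·A_surf·T⁴ with A_surf = 2πrL = 15.04 m².
T⁴ = 6354/(0.55·5.67×10⁻⁸·15.04) = 1.355×10¹⁰ K⁴.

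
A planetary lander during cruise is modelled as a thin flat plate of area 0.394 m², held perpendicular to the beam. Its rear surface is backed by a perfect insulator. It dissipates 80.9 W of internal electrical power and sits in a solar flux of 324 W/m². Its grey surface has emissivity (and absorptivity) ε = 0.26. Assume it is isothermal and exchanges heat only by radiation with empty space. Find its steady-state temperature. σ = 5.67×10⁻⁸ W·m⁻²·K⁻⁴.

At steady state, absorbed solar power + internal power = radiated power.
Absorbed: α·S·A_cross = 0.26·324·0.3940 = 33.19 W (cross-section A).
Total input = 33.19 + 80.9 = 114.1 W.
Radiated: εσ·A_surf·T⁴ with A_surf = A = 0.3940 m².
T⁴ = 114.1/(0.26·5.67×10⁻⁸·0.3940) = 1.964×10¹⁰ K⁴.

T ≈ 374 K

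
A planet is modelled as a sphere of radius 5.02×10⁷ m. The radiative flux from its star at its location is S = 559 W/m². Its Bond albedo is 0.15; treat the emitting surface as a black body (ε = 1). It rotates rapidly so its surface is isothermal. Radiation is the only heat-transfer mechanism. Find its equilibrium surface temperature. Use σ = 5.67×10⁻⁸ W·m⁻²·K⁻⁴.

At equilibrium, absorbed power = emitted power.
Absorbing cross-section = πr² = 7.917×10¹⁵ m²; emitting surface = 4πr² = 3.167×10¹⁶ m² (ratio 4).
(1−a)S·A_cross = εσ·A_surf·T⁴  ⇒  T⁴ = (1−a)S/(4σ).
T⁴ = 0.850·559/(4·5.67×10⁻⁸) = 2.095×10⁹ K⁴.
T = (2.095×10⁹)^(1/4).

T ≈ 214 K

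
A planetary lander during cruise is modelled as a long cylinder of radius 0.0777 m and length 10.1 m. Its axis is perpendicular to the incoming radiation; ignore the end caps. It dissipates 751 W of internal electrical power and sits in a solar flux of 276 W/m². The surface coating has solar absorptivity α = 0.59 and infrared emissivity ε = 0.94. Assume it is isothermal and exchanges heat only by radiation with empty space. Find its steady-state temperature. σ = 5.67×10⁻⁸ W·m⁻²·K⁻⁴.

T ≈ 249 K

At steady state, absorbed solar power + internal power = radiated power.
Absorbed: α·S·A_cross = 0.59·276·1.570 = 255.6 W (cross-section 2rL).
Total input = 255.6 + 751 = 1007 W.
Radiated: εσ·A_surf·T⁴ with A_surf = 2πrL = 4.931 m².
T⁴ = 1007/(0.94·5.67×10⁻⁸·4.931) = 3.830×10⁹ K⁴.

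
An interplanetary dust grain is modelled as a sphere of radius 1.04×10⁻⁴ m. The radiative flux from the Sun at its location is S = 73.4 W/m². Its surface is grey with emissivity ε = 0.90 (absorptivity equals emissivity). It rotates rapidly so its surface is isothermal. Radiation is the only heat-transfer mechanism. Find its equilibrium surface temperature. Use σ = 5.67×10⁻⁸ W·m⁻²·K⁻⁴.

At equilibrium, absorbed power = emitted power.
Absorbing cross-section = πr² = 3.398×10⁻⁸ m²; emitting surface = 4πr² = 1.359×10⁻⁷ m² (ratio 4).
εS·A_cross = εσ·A_surf·T⁴  ⇒  T⁴ = S/(4σ)   (ε cancels).
T⁴ = 73.4/(4·5.67×10⁻⁸) = 3.236×10⁸ K⁴.
T = (3.236×10⁸)^(1/4).

T ≈ 134 K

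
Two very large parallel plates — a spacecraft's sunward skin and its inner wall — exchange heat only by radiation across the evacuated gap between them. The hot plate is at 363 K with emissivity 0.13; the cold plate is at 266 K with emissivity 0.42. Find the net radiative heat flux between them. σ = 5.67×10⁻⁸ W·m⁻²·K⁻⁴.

q ≈ 77.2 W/m²

For two infinite grey parallel plates, q = σ(T₁⁴ − T₂⁴)/(1/ε₁ + 1/ε₂ − 1).
T₁⁴ − T₂⁴ = 1.736×10¹⁰ − 5.006×10⁹ = 1.236×10¹⁰ K⁴.
1/ε₁ + 1/ε₂ − 1 = 7.692 + 2.381 − 1 = 9.073.
q = 5.67×10⁻⁸ × 1.236×10¹⁰ / 9.073.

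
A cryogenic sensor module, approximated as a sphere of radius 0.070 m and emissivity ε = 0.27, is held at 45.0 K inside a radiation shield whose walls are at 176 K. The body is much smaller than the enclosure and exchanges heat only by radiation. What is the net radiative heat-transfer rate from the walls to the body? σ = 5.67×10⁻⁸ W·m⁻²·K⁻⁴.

P_net ≈ 0.901 W

For a small grey body in a large enclosure: P_net = εσA(T_body⁴ − T_wall⁴).
A = 4πr² = 0.06158 m²; T_body⁴ − T_wall⁴ = 4.101×10⁶ − 9.595×10⁸ = -9.554×10⁸ K⁴.
|P_net| = 0.27·5.67×10⁻⁸·0.06158·9.554×10⁸.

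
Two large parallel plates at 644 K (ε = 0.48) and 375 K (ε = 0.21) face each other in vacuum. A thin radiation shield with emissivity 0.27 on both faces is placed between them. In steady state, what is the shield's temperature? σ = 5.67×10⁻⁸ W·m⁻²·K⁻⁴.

T_s ≈ 579 K

In steady state the net flux on the hot side equals that on the cold side.
σ(T₁⁴−T_s⁴)/D₁ = σ(T_s⁴−T₂⁴)/D₂, with D₁ = 1/ε₁+1/ε_s−1 = 4.787, D₂ = 1/ε_s+1/ε₂−1 = 7.466.
Solve for T_s⁴: T_s⁴ = (D₂·T₁⁴ + D₁·T₂⁴)/(D₁+D₂) = 1.125×10¹¹ K⁴.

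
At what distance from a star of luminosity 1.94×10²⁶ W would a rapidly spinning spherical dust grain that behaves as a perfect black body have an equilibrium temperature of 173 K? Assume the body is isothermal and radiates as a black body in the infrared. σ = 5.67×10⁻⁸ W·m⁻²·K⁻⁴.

For an isothermal black-emitting sphere, (1−a)S·πr² = σ·4πr²·T⁴ ⇒ S = 4σT⁴/(1−a).
S = 4·5.67×10⁻⁸·(173)⁴/1.00 = 203.2 W/m².
Flux falls as S = L/(4πd²), so d = √(L/(4πS)) = √(1.94×10²⁶/(4π·203.2)).

d ≈ 2.76×10¹¹ m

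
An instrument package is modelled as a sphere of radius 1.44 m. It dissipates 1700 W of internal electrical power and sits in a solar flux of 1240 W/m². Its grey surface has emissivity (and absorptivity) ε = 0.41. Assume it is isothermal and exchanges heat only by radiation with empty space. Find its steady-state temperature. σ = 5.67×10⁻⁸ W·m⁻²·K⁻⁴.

T ≈ 302 K

At steady state, absorbed solar power + internal power = radiated power.
Absorbed: α·S·A_cross = 0.41·1240·6.514 = 3312 W (cross-section πr²).
Total input = 3312 + 1700 = 5012 W.
Radiated: εσ·A_surf·T⁴ with A_surf = 4πr² = 26.06 m².
T⁴ = 5012/(0.41·5.67×10⁻⁸·26.06) = 8.274×10⁹ K⁴.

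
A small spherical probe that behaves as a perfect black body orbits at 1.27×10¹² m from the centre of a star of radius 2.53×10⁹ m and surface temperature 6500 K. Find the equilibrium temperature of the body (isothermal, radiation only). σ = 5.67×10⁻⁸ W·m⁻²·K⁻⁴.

T ≈ 205 K

The star's surface emits σT_*⁴; at distance d the flux is S = σT_*⁴(R_*/d)².
S = 5.67×10⁻⁸·(6500)⁴·(2.53×10⁹/1.27×10¹²)² = 401.7 W/m².
For an isothermal sphere T⁴ = (1−a)S/(4σ) = 1.771×10⁹ K⁴.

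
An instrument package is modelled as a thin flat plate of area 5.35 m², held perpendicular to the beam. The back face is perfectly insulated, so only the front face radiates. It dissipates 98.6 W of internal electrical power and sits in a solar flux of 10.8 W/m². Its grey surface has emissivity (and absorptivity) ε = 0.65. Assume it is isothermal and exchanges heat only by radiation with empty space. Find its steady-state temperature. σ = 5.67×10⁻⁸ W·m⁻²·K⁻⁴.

T ≈ 162 K

At steady state, absorbed solar power + internal power = radiated power.
Absorbed: α·S·A_cross = 0.65·10.8·5.350 = 37.56 W (cross-section A).
Total input = 37.56 + 98.6 = 136.2 W.
Radiated: εσ·A_surf·T⁴ with A_surf = A = 5.350 m².
T⁴ = 136.2/(0.65·5.67×10⁻⁸·5.350) = 6.905×10⁸ K⁴.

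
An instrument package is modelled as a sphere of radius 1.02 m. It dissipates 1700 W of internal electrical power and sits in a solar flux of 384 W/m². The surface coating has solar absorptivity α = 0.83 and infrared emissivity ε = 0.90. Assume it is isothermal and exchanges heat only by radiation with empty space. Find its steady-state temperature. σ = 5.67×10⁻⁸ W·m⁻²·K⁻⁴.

T ≈ 253 K

At steady state, absorbed solar power + internal power = radiated power.
Absorbed: α·S·A_cross = 0.83·384·3.269 = 1042 W (cross-section πr²).
Total input = 1042 + 1700 = 2742 W.
Radiated: εσ·A_surf·T⁴ with A_surf = 4πr² = 13.07 m².
T⁴ = 2742/(0.90·5.67×10⁻⁸·13.07) = 4.110×10⁹ K⁴.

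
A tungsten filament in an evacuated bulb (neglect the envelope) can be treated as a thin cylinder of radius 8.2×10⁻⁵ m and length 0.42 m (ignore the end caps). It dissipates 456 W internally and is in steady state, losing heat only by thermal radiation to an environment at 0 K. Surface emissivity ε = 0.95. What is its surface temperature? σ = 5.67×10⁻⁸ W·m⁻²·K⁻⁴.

T ≈ 2500 K

Steady state: internal power = radiated power, P = εσA T⁴.
Radiating area A = 2πrL = 2.164×10⁻⁴ m².
T⁴ = P/(εσA) = 456/(0.95·5.67×10⁻⁸·2.164×10⁻⁴) = 3.912×10¹³ K⁴.
T = (3.912×10¹³)^(1/4).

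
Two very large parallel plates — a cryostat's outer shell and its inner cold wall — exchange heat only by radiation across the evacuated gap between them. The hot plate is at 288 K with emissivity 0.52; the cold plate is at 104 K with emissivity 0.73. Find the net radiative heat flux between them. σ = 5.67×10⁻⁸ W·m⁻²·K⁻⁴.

For two infinite grey parallel plates, q = σ(T₁⁴ − T₂⁴)/(1/ε₁ + 1/ε₂ − 1).
T₁⁴ − T₂⁴ = 6.880×10⁹ − 1.170×10⁸ = 6.763×10⁹ K⁴.
1/ε₁ + 1/ε₂ − 1 = 1.923 + 1.370 − 1 = 2.293.
q = 5.67×10⁻⁸ × 6.763×10⁹ / 2.293.

q ≈ 167 W/m²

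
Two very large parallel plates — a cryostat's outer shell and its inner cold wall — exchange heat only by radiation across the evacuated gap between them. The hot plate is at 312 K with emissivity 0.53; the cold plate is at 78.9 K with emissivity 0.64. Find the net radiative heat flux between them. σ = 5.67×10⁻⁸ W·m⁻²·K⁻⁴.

For two infinite grey parallel plates, q = σ(T₁⁴ − T₂⁴)/(1/ε₁ + 1/ε₂ − 1).
T₁⁴ − T₂⁴ = 9.476×10⁹ − 3.875×10⁷ = 9.437×10⁹ K⁴.
1/ε₁ + 1/ε₂ − 1 = 1.887 + 1.562 − 1 = 2.449.
q = 5.67×10⁻⁸ × 9.437×10⁹ / 2.449.

q ≈ 218 W/m²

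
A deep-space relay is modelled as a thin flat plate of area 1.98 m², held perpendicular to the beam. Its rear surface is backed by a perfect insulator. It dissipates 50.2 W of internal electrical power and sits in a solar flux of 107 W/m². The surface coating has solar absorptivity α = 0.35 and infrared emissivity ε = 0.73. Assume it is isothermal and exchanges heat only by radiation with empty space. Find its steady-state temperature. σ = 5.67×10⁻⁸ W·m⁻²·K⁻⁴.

At steady state, absorbed solar power + internal power = radiated power.
Absorbed: α·S·A_cross = 0.35·107·1.980 = 74.15 W (cross-section A).
Total input = 74.15 + 50.2 = 124.4 W.
Radiated: εσ·A_surf·T⁴ with A_surf = A = 1.980 m².
T⁴ = 124.4/(0.73·5.67×10⁻⁸·1.980) = 1.517×10⁹ K⁴.

T ≈ 197 K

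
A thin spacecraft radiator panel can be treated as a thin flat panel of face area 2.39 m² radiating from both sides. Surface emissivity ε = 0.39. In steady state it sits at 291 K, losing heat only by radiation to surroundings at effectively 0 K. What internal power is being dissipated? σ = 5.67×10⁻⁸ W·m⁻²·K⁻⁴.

P ≈ 758 W

Steady state: P = εσA T⁴.
A = 2·2.39 = 4.780 m²; T⁴ = (291)⁴ = 7.171×10⁹ K⁴.
P = 0.39 × 5.67×10⁻⁸ × 4.780 × 7.171×10⁹.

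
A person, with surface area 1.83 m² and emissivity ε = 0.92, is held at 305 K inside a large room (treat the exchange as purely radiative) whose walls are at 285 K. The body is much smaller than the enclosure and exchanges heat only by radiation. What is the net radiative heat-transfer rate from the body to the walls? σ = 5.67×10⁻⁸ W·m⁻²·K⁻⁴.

P_net ≈ 196 W

For a small grey body in a large enclosure: P_net = εσA(T_body⁴ − T_wall⁴).
A = 1.83 m²; T_body⁴ − T_wall⁴ = 8.654×10⁹ − 6.598×10⁹ = 2.056×10⁹ K⁴.
|P_net| = 0.92·5.67×10⁻⁸·1.830·2.056×10⁹.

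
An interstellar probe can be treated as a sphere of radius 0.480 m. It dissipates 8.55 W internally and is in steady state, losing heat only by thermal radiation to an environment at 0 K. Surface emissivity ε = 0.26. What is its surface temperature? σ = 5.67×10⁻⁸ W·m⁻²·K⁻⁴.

T ≈ 119 K

Steady state: internal power = radiated power, P = εσA T⁴.
Radiating area A = 4πr² = 2.895 m².
T⁴ = P/(εσA) = 8.55/(0.26·5.67×10⁻⁸·2.895) = 2.003×10⁸ K⁴.
T = (2.003×10⁸)^(1/4).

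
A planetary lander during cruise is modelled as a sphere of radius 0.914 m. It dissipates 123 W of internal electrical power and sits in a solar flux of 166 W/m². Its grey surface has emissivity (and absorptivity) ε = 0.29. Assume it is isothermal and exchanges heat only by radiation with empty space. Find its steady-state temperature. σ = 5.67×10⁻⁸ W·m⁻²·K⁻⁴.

T ≈ 195 K

At steady state, absorbed solar power + internal power = radiated power.
Absorbed: α·S·A_cross = 0.29·166·2.624 = 126.3 W (cross-section πr²).
Total input = 126.3 + 123 = 249.3 W.
Radiated: εσ·A_surf·T⁴ with A_surf = 4πr² = 10.50 m².
T⁴ = 249.3/(0.29·5.67×10⁻⁸·10.50) = 1.444×10⁹ K⁴.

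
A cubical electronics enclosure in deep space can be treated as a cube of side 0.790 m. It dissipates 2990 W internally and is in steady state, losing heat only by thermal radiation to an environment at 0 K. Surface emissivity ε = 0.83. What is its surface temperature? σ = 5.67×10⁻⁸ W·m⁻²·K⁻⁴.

T ≈ 361 K

Steady state: internal power = radiated power, P = εσA T⁴.
Radiating area A = 6L² = 3.745 m².
T⁴ = P/(εσA) = 2990/(0.83·5.67×10⁻⁸·3.745) = 1.697×10¹⁰ K⁴.
T = (1.697×10¹⁰)^(1/4).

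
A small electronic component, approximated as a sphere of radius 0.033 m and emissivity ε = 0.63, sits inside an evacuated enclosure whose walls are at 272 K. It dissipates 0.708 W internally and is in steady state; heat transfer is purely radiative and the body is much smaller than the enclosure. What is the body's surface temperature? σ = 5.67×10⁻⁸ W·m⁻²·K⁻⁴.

For a small grey body in a large enclosure, net radiated power = εσA(T⁴ − T_w⁴).
Steady state: P = εσA(T⁴ − T_w⁴) with A = 4πr² = 0.01368 m².
T⁴ = P/(εσA) + T_w⁴ = 0.708/(0.63·5.67×10⁻⁸·0.01368) + (272)⁴
    = 1.448×10⁹ + 5.474×10⁹ = 6.922×10⁹ K⁴.

T ≈ 288 K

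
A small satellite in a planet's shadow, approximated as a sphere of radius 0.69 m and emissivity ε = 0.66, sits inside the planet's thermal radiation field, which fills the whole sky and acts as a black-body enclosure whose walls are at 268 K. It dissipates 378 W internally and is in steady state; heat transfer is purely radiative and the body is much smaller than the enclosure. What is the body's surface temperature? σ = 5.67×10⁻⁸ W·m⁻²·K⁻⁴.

T ≈ 288 K

For a small grey body in a large enclosure, net radiated power = εσA(T⁴ − T_w⁴).
Steady state: P = εσA(T⁴ − T_w⁴) with A = 4πr² = 5.983 m².
T⁴ = P/(εσA) + T_w⁴ = 378/(0.66·5.67×10⁻⁸·5.983) + (268)⁴
    = 1.688×10⁹ + 5.159×10⁹ = 6.847×10⁹ K⁴.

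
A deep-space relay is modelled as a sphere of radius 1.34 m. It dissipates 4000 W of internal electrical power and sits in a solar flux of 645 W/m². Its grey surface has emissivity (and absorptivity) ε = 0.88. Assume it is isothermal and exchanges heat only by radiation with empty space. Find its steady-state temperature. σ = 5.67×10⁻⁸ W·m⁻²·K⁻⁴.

T ≈ 283 K

At steady state, absorbed solar power + internal power = radiated power.
Absorbed: α·S·A_cross = 0.88·645·5.641 = 3202 W (cross-section πr²).
Total input = 3202 + 4000 = 7202 W.
Radiated: εσ·A_surf·T⁴ with A_surf = 4πr² = 22.56 m².
T⁴ = 7202/(0.88·5.67×10⁻⁸·22.56) = 6.397×10⁹ K⁴.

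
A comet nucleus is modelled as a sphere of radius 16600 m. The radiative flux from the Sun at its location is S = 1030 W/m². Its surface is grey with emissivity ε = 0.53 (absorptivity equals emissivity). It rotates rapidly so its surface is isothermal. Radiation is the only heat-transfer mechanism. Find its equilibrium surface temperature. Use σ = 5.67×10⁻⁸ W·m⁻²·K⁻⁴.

At equilibrium, absorbed power = emitted power.
Absorbing cross-section = πr² = 8.657×10⁸ m²; emitting surface = 4πr² = 3.463×10⁹ m² (ratio 4).
εS·A_cross = εσ·A_surf·T⁴  ⇒  T⁴ = S/(4σ)   (ε cancels).
T⁴ = 1030/(4·5.67×10⁻⁸) = 4.541×10⁹ K⁴.
T = (4.541×10⁹)^(1/4).

T ≈ 260 K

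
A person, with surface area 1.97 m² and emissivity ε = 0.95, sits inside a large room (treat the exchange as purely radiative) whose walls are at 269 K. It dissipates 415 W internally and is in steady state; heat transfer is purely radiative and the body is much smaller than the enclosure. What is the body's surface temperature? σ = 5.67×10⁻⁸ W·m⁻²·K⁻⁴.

For a small grey body in a large enclosure, net radiated power = εσA(T⁴ − T_w⁴).
Steady state: P = εσA(T⁴ − T_w⁴) with A = 1.97 m².
T⁴ = P/(εσA) + T_w⁴ = 415/(0.95·5.67×10⁻⁸·1.970) + (269)⁴
    = 3.911×10⁹ + 5.236×10⁹ = 9.147×10⁹ K⁴.

T ≈ 309 K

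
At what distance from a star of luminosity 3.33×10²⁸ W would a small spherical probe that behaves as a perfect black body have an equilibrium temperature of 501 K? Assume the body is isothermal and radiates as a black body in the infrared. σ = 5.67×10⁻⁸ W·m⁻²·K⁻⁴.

d ≈ 4.31×10¹¹ m

For an isothermal black-emitting sphere, (1−a)S·πr² = σ·4πr²·T⁴ ⇒ S = 4σT⁴/(1−a).
S = 4·5.67×10⁻⁸·(501)⁴/1.00 = 14290 W/m².
Flux falls as S = L/(4πd²), so d = √(L/(4πS)) = √(3.33×10²⁸/(4π·14290)).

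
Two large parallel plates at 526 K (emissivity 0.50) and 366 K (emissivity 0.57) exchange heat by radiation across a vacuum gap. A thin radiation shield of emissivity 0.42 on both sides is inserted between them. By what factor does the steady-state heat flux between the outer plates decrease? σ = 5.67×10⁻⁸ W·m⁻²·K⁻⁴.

Without shield: q₀ = σΔ(T⁴)/(1/ε₁+1/ε₂−1) with denominator 2.754.
With shield the two gaps are in series; the resistances add: (1/ε₁+1/ε_s−1)+(1/ε_s+1/ε₂−1) = 3.381+3.135 = 6.516.
Heat-flux ratio q₀/q = 6.516/2.754.

factor ≈ 2.37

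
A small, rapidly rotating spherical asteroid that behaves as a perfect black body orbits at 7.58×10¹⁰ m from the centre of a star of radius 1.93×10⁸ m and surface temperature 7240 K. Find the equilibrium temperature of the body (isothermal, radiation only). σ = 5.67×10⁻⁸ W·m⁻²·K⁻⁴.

T ≈ 258 K

The star's surface emits σT_*⁴; at distance d the flux is S = σT_*⁴(R_*/d)².
S = 5.67×10⁻⁸·(7240)⁴·(1.93×10⁸/7.58×10¹⁰)² = 1010 W/m².
For an isothermal sphere T⁴ = (1−a)S/(4σ) = 4.453×10⁹ K⁴.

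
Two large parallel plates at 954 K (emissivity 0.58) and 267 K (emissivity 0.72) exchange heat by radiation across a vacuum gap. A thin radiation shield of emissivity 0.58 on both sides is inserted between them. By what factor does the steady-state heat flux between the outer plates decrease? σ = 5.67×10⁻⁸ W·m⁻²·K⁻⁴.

factor ≈ 2.16

Without shield: q₀ = σΔ(T⁴)/(1/ε₁+1/ε₂−1) with denominator 2.113.
With shield the two gaps are in series; the resistances add: (1/ε₁+1/ε_s−1)+(1/ε_s+1/ε₂−1) = 2.448+2.113 = 4.561.
Heat-flux ratio q₀/q = 4.561/2.113.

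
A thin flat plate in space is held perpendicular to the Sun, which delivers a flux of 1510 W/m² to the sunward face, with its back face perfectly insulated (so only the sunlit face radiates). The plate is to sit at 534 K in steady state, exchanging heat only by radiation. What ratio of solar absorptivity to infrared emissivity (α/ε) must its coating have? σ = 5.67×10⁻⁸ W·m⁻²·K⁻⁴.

α/ε ≈ 3.05

Balance: αS·A = εσ·1A·T⁴ ⇒ α/ε = σT⁴/S.
α/ε = 5.67×10⁻⁸·(534)⁴/1510 = 5.67×10⁻⁸·8.131×10¹⁰/1510.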